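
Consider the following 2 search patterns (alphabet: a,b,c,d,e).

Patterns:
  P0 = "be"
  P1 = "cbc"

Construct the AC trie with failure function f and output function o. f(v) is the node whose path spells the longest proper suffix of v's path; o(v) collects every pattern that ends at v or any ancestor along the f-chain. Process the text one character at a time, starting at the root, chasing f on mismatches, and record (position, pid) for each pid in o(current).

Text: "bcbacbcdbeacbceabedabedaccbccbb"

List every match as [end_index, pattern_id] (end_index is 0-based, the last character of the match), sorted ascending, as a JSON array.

Build automaton:
Trie nodes:
  0='ε' goto b→1 c→3
  1='b' goto e→2
  2='be' goto ·  ←P0
  3='c' goto b→4
  4='cb' goto c→5
  5='cbc' goto ·  ←P1

Failure links (BFS by depth):
  fail(1) 'b': from fail(0)=0 chase 'b': 0 ⇒ 0;  out=∅∪out(0)=∅
  fail(3) 'c': from fail(0)=0 chase 'c': 0 ⇒ 0;  out=∅∪out(0)=∅
  fail(2) 'be': from fail(1)=0 chase 'e': 0 ⇒ 0;  out={0}∪out(0)={0}
  fail(4) 'cb': from fail(3)=0 chase 'b': 0 ⇒ 1;  out=∅∪out(1)=∅
  fail(5) 'cbc': from fail(4)=1 chase 'c': 1→0 ⇒ 3;  out={1}∪out(3)={1}

Scan:
i=0 'b': node 0→1
i=1 'c': node 1→3 (via fail)
i=2 'b': node 3→4
i=3 'a': node 4→0 (via fail)
i=4 'c': node 0→3
i=5 'b': node 3→4
i=6 'c': node 4→5  ** P1@[4:6]
i=7 'd': node 5→0 (via fail)
i=8 'b': node 0→1
i=9 'e': node 1→2  ** P0@[8:9]
i=10 'a': node 2→0 (via fail)
i=11 'c': node 0→3
i=12 'b': node 3→4
i=13 'c': node 4→5  ** P1@[11:13]
i=14 'e': node 5→0 (via fail)
i=15 'a': node 0→0
i=16 'b': node 0→1
i=17 'e': node 1→2  ** P0@[16:17]
i=18 'd': node 2→0 (via fail)
i=19 'a': node 0→0
i=20 'b': node 0→1
i=21 'e': node 1→2  ** P0@[20:21]
i=22 'd': node 2→0 (via fail)
i=23 'a': node 0→0
i=24 'c': node 0→3
i=25 'c': node 3→3 (via fail)
i=26 'b': node 3→4
i=27 'c': node 4→5  ** P1@[25:27]
i=28 'c': node 5→3 (via fail)
i=29 'b': node 3→4
i=30 'b': node 4→1 (via fail)

Result: [[6,1],[9,0],[13,1],[17,0],[21,0],[27,1]]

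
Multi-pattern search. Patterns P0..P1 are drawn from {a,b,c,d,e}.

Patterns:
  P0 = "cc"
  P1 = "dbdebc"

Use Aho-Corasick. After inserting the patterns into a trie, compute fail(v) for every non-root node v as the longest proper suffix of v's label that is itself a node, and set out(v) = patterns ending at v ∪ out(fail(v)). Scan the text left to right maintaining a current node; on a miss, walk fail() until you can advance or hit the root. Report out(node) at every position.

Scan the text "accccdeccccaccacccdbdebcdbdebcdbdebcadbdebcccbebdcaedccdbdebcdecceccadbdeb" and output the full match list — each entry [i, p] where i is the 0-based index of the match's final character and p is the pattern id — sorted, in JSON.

Build:
Trie (insert patterns):
  n0 'ε': c→1 d→3
  n1 'c': c→2
  n2 'cc': ·  [P0 ends]
  n3 'd': b→4
  n4 'db': d→5
  n5 'dbd': e→6
  n6 'dbde': b→7
  n7 'dbdeb': c→8
  n8 'dbdebc': ·  [P1 ends]

BFS fail/out derivation:
  fail(1) 'c': from fail(0)=0 chase 'c': 0 ⇒ 0;  out=∅∪out(0)=∅
  fail(3) 'd': from fail(0)=0 chase 'd': 0 ⇒ 0;  out=∅∪out(0)=∅
  fail(2) 'cc': from fail(1)=0 chase 'c': 0 ⇒ 1;  out={0}∪out(1)={0}
  fail(4) 'db': from fail(3)=0 chase 'b': 0 ⇒ 0;  out=∅∪out(0)=∅
  fail(5) 'dbd': from fail(4)=0 chase 'd': 0 ⇒ 3;  out=∅∪out(3)=∅
  fail(6) 'dbde': from fail(5)=3 chase 'e': 3→0 ⇒ 0;  out=∅∪out(0)=∅
  fail(7) 'dbdeb': from fail(6)=0 chase 'b': 0 ⇒ 0;  out=∅∪out(0)=∅
  fail(8) 'dbdebc': from fail(7)=0 chase 'c': 0 ⇒ 1;  out={1}∪out(1)={1}

Text stream:
i=0 'a': node 0→0
i=1 'c': node 0→1
i=2 'c': node 1→2  → match P0@[1:2]
i=3 'c': node 2→2 ·f  → match P0@[2:3]
i=4 'c': node 2→2 ·f  → match P0@[3:4]
i=5 'd': node 2→3 ·f
i=6 'e': node 3→0 ·f
i=7 'c': node 0→1
i=8 'c': node 1→2  → match P0@[7:8]
i=9 'c': node 2→2 ·f  → match P0@[8:9]
i=10 'c': node 2→2 ·f  → match P0@[9:10]
i=11 'a': node 2→0 ·f
i=12 'c': node 0→1
i=13 'c': node 1→2  → match P0@[12:13]
i=14 'a': node 2→0 ·f
i=15 'c': node 0→1
i=16 'c': node 1→2  → match P0@[15:16]
i=17 'c': node 2→2 ·f  → match P0@[16:17]
i=18 'd': node 2→3 ·f
i=19 'b': node 3→4
i=20 'd': node 4→5
i=21 'e': node 5→6
i=22 'b': node 6→7
i=23 'c': node 7→8  → match P1@[18:23]
i=24 'd': node 8→3 ·f
i=25 'b': node 3→4
i=26 'd': node 4→5
i=27 'e': node 5→6
i=28 'b': node 6→7
i=29 'c': node 7→8  → match P1@[24:29]
i=30 'd': node 8→3 ·f
i=31 'b': node 3→4
i=32 'd': node 4→5
i=33 'e': node 5→6
i=34 'b': node 6→7
i=35 'c': node 7→8  → match P1@[30:35]
i=36 'a': node 8→0 ·f
i=37 'd': node 0→3
i=38 'b': node 3→4
i=39 'd': node 4→5
i=40 'e': node 5→6
i=41 'b': node 6→7
i=42 'c': node 7→8  → match P1@[37:42]
i=43 'c': node 8→2 ·f  → match P0@[42:43]
i=44 'c': node 2→2 ·f  → match P0@[43:44]
i=45 'b': node 2→0 ·f
i=46 'e': node 0→0
i=47 'b': node 0→0
i=48 'd': node 0→3
i=49 'c': node 3→1 ·f
i=50 'a': node 1→0 ·f
i=51 'e': node 0→0
i=52 'd': node 0→3
i=53 'c': node 3→1 ·f
i=54 'c': node 1→2  → match P0@[53:54]
i=55 'd': node 2→3 ·f
i=56 'b': node 3→4
i=57 'd': node 4→5
i=58 'e': node 5→6
i=59 'b': node 6→7
i=60 'c': node 7→8  → match P1@[55:60]
i=61 'd': node 8→3 ·f
i=62 'e': node 3→0 ·f
i=63 'c': node 0→1
i=64 'c': node 1→2  → match P0@[63:64]
i=65 'e': node 2→0 ·f
i=66 'c': node 0→1
i=67 'c': node 1→2  → match P0@[66:67]
i=68 'a': node 2→0 ·f
i=69 'd': node 0→3
i=70 'b': node 3→4
i=71 'd': node 4→5
i=72 'e': node 5→6
i=73 'b': node 6→7

Result: [[2,0],[3,0],[4,0],[8,0],[9,0],[10,0],[13,0],[16,0],[17,0],[23,1],[29,1],[35,1],[42,1],[43,0],[44,0],[54,0],[60,1],[64,0],[67,0]]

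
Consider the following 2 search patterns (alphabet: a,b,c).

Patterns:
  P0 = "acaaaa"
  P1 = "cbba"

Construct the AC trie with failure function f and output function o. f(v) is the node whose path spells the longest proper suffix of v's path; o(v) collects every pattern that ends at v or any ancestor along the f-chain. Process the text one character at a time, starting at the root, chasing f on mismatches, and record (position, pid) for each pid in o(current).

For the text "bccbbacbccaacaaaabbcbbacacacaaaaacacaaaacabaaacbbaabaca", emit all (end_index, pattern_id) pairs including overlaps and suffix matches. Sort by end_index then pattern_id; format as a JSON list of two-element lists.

Construct AC machine:
Trie (insert patterns):
  0='ε' goto a→1 c→7
  1='a' goto c→2
  2='ac' goto a→3
  3='aca' goto a→4
  4='acaa' goto a→5
  5='acaaa' goto a→6
  6='acaaaa' goto ·  [P0 ends]
  7='c' goto b→8
  8='cb' goto b→9
  9='cbb' goto a→10
  10='cbba' goto ·  [P1 ends]

BFS fail/out derivation:
  n1('a'): parent n0 fail=0; on 'a' 0 → fail=0;  out ∅∪∅=∅
  n7('c'): parent n0 fail=0; on 'c' 0 → fail=0;  out ∅∪∅=∅
  n2('ac'): parent n1 fail=0; on 'c' 0 → fail=7;  out ∅∪∅=∅
  n8('cb'): parent n7 fail=0; on 'b' 0 → fail=0;  out ∅∪∅=∅
  n3('aca'): parent n2 fail=7; on 'a' 7→0 → fail=1;  out ∅∪∅=∅
  n9('cbb'): parent n8 fail=0; on 'b' 0 → fail=0;  out ∅∪∅=∅
  n4('acaa'): parent n3 fail=1; on 'a' 1→0 → fail=1;  out ∅∪∅=∅
  n10('cbba'): parent n9 fail=0; on 'a' 0 → fail=1;  out {1}∪∅={1}
  n5('acaaa'): parent n4 fail=1; on 'a' 1→0 → fail=1;  out ∅∪∅=∅
  n6('acaaaa'): parent n5 fail=1; on 'a' 1→0 → fail=1;  out {0}∪∅={0}

Scan:
pos 0 'b': at 0
pos 1 'c': at 7
pos 2 'c': at 7 ·f
pos 3 'b': at 8
pos 4 'b': at 9
pos 5 'a': at 10  ** P1@[2:5]
pos 6 'c': at 2 ·f
pos 7 'b': at 8 ·f
pos 8 'c': at 7 ·f
pos 9 'c': at 7 ·f
pos 10 'a': at 1 ·f
pos 11 'a': at 1 ·f
pos 12 'c': at 2
pos 13 'a': at 3
pos 14 'a': at 4
pos 15 'a': at 5
pos 16 'a': at 6  ** P0@[11:16]
pos 17 'b': at 0 ·f
pos 18 'b': at 0
pos 19 'c': at 7
pos 20 'b': at 8
pos 21 'b': at 9
pos 22 'a': at 10  ** P1@[19:22]
pos 23 'c': at 2 ·f
pos 24 'a': at 3
pos 25 'c': at 2 ·f
pos 26 'a': at 3
pos 27 'c': at 2 ·f
pos 28 'a': at 3
pos 29 'a': at 4
pos 30 'a': at 5
pos 31 'a': at 6  ** P0@[26:31]
pos 32 'a': at 1 ·f
pos 33 'c': at 2
pos 34 'a': at 3
pos 35 'c': at 2 ·f
pos 36 'a': at 3
pos 37 'a': at 4
pos 38 'a': at 5
pos 39 'a': at 6  ** P0@[34:39]
pos 40 'c': at 2 ·f
pos 41 'a': at 3
pos 42 'b': at 0 ·f
pos 43 'a': at 1
pos 44 'a': at 1 ·f
pos 45 'a': at 1 ·f
pos 46 'c': at 2
pos 47 'b': at 8 ·f
pos 48 'b': at 9
pos 49 'a': at 10  ** P1@[46:49]
pos 50 'a': at 1 ·f
pos 51 'b': at 0 ·f
pos 52 'a': at 1
pos 53 'c': at 2
pos 54 'a': at 3

Matches: [[5,1],[16,0],[22,1],[31,0],[39,0],[49,1]]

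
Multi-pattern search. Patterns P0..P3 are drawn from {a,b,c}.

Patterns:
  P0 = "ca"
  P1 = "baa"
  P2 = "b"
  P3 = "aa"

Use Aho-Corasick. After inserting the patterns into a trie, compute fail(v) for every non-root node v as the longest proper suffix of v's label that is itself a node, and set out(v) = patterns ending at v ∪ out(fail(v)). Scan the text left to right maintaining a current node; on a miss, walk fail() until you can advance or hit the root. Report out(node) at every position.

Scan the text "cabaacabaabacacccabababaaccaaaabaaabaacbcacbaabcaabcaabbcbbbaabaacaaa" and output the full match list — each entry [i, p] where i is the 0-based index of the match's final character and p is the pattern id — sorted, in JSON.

Build automaton:
Trie nodes:
  n0 'ε': a→6 b→3 c→1
  n1 'c': a→2
  n2 'ca': ·  ←P0
  n3 'b': a→4  ←P2
  n4 'ba': a→5
  n5 'baa': ·  ←P1
  n6 'a': a→7
  n7 'aa': ·  ←P3

BFS fail/out derivation:
  fail(1) 'c': from fail(0)=0 chase 'c': 0 ⇒ 0;  out=∅∪out(0)=∅
  fail(3) 'b': from fail(0)=0 chase 'b': 0 ⇒ 0;  out={2}∪out(0)={2}
  fail(6) 'a': from fail(0)=0 chase 'a': 0 ⇒ 0;  out=∅∪out(0)=∅
  fail(2) 'ca': from fail(1)=0 chase 'a': 0 ⇒ 6;  out={0}∪out(6)={0}
  fail(4) 'ba': from fail(3)=0 chase 'a': 0 ⇒ 6;  out=∅∪out(6)=∅
  fail(7) 'aa': from fail(6)=0 chase 'a': 0 ⇒ 6;  out={3}∪out(6)={3}
  fail(5) 'baa': from fail(4)=6 chase 'a': 6 ⇒ 7;  out={1}∪out(7)={1,3}

Run:
pos 0 'c': at 1
pos 1 'a': at 2  → match P0@[0:1]
pos 2 'b': at 3 (via fail)  → match P2@[2:2]
pos 3 'a': at 4
pos 4 'a': at 5  → match P1@[2:4],P3@[3:4]
pos 5 'c': at 1 (via fail)
pos 6 'a': at 2  → match P0@[5:6]
pos 7 'b': at 3 (via fail)  → match P2@[7:7]
pos 8 'a': at 4
pos 9 'a': at 5  → match P1@[7:9],P3@[8:9]
pos 10 'b': at 3 (via fail)  → match P2@[10:10]
pos 11 'a': at 4
pos 12 'c': at 1 (via fail)
pos 13 'a': at 2  → match P0@[12:13]
pos 14 'c': at 1 (via fail)
pos 15 'c': at 1 (via fail)
pos 16 'c': at 1 (via fail)
pos 17 'a': at 2  → match P0@[16:17]
pos 18 'b': at 3 (via fail)  → match P2@[18:18]
pos 19 'a': at 4
pos 20 'b': at 3 (via fail)  → match P2@[20:20]
pos 21 'a': at 4
pos 22 'b': at 3 (via fail)  → match P2@[22:22]
pos 23 'a': at 4
pos 24 'a': at 5  → match P1@[22:24],P3@[23:24]
pos 25 'c': at 1 (via fail)
pos 26 'c': at 1 (via fail)
pos 27 'a': at 2  → match P0@[26:27]
pos 28 'a': at 7 (via fail)  → match P3@[27:28]
pos 29 'a': at 7 (via fail)  → match P3@[28:29]
pos 30 'a': at 7 (via fail)  → match P3@[29:30]
pos 31 'b': at 3 (via fail)  → match P2@[31:31]
pos 32 'a': at 4
pos 33 'a': at 5  → match P1@[31:33],P3@[32:33]
pos 34 'a': at 7 (via fail)  → match P3@[33:34]
pos 35 'b': at 3 (via fail)  → match P2@[35:35]
pos 36 'a': at 4
pos 37 'a': at 5  → match P1@[35:37],P3@[36:37]
pos 38 'c': at 1 (via fail)
pos 39 'b': at 3 (via fail)  → match P2@[39:39]
pos 40 'c': at 1 (via fail)
pos 41 'a': at 2  → match P0@[40:41]
pos 42 'c': at 1 (via fail)
pos 43 'b': at 3 (via fail)  → match P2@[43:43]
pos 44 'a': at 4
pos 45 'a': at 5  → match P1@[43:45],P3@[44:45]
pos 46 'b': at 3 (via fail)  → match P2@[46:46]
pos 47 'c': at 1 (via fail)
pos 48 'a': at 2  → match P0@[47:48]
pos 49 'a': at 7 (via fail)  → match P3@[48:49]
pos 50 'b': at 3 (via fail)  → match P2@[50:50]
pos 51 'c': at 1 (via fail)
pos 52 'a': at 2  → match P0@[51:52]
pos 53 'a': at 7 (via fail)  → match P3@[52:53]
pos 54 'b': at 3 (via fail)  → match P2@[54:54]
pos 55 'b': at 3 (via fail)  → match P2@[55:55]
pos 56 'c': at 1 (via fail)
pos 57 'b': at 3 (via fail)  → match P2@[57:57]
pos 58 'b': at 3 (via fail)  → match P2@[58:58]
pos 59 'b': at 3 (via fail)  → match P2@[59:59]
pos 60 'a': at 4
pos 61 'a': at 5  → match P1@[59:61],P3@[60:61]
pos 62 'b': at 3 (via fail)  → match P2@[62:62]
pos 63 'a': at 4
pos 64 'a': at 5  → match P1@[62:64],P3@[63:64]
pos 65 'c': at 1 (via fail)
pos 66 'a': at 2  → match P0@[65:66]
pos 67 'a': at 7 (via fail)  → match P3@[66:67]
pos 68 'a': at 7 (via fail)  → match P3@[67:68]

All matches (sorted): [[1,0],[2,2],[4,1],[4,3],[6,0],[7,2],[9,1],[9,3],[10,2],[13,0],[17,0],[18,2],[20,2],[22,2],[24,1],[24,3],[27,0],[28,3],[29,3],[30,3],[31,2],[33,1],[33,3],[34,3],[35,2],[37,1],[37,3],[39,2],[41,0],[43,2],[45,1],[45,3],[46,2],[48,0],[49,3],[50,2],[52,0],[53,3],[54,2],[55,2],[57,2],[58,2],[59,2],[61,1],[61,3],[62,2],[64,1],[64,3],[66,0],[67,3],[68,3]]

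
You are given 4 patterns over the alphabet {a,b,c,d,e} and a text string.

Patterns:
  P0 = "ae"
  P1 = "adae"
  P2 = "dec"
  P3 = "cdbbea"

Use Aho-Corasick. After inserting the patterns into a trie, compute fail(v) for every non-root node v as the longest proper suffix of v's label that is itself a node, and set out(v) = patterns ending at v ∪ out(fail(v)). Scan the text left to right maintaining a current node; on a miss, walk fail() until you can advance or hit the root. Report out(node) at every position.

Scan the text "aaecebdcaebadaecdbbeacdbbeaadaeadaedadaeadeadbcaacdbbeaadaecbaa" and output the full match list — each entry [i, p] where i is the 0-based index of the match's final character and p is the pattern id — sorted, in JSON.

Build automaton:
Trie nodes:
  n0 'ε': a→1 c→9 d→6
  n1 'a': d→3 e→2
  n2 'ae': ·  [P0 ends]
  n3 'ad': a→4
  n4 'ada': e→5
  n5 'adae': ·  [P1 ends]
  n6 'd': e→7
  n7 'de': c→8
  n8 'dec': ·  [P2 ends]
  n9 'c': d→10
  n10 'cd': b→11
  n11 'cdb': b→12
  n12 'cdbb': e→13
  n13 'cdbbe': a→14
  n14 'cdbbea': ·  [P3 ends]

Failure links (BFS by depth):
  fail(1) 'a': from fail(0)=0 chase 'a': 0 ⇒ 0;  out=∅∪out(0)=∅
  fail(6) 'd': from fail(0)=0 chase 'd': 0 ⇒ 0;  out=∅∪out(0)=∅
  fail(9) 'c': from fail(0)=0 chase 'c': 0 ⇒ 0;  out=∅∪out(0)=∅
  fail(2) 'ae': from fail(1)=0 chase 'e': 0 ⇒ 0;  out={0}∪out(0)={0}
  fail(3) 'ad': from fail(1)=0 chase 'd': 0 ⇒ 6;  out=∅∪out(6)=∅
  fail(7) 'de': from fail(6)=0 chase 'e': 0 ⇒ 0;  out=∅∪out(0)=∅
  fail(10) 'cd': from fail(9)=0 chase 'd': 0 ⇒ 6;  out=∅∪out(6)=∅
  fail(4) 'ada': from fail(3)=6 chase 'a': 6→0 ⇒ 1;  out=∅∪out(1)=∅
  fail(8) 'dec': from fail(7)=0 chase 'c': 0 ⇒ 9;  out={2}∪out(9)={2}
  fail(11) 'cdb': from fail(10)=6 chase 'b': 6→0 ⇒ 0;  out=∅∪out(0)=∅
  fail(5) 'adae': from fail(4)=1 chase 'e': 1 ⇒ 2;  out={1}∪out(2)={0,1}
  fail(12) 'cdbb': from fail(11)=0 chase 'b': 0 ⇒ 0;  out=∅∪out(0)=∅
  fail(13) 'cdbbe': from fail(12)=0 chase 'e': 0 ⇒ 0;  out=∅∪out(0)=∅
  fail(14) 'cdbbea': from fail(13)=0 chase 'a': 0 ⇒ 1;  out={3}∪out(1)={3}

Run:
i=0 'a': node 0→1
i=1 'a': node 1→1 ·f
i=2 'e': node 1→2  emit P0@[1:2]
i=3 'c': node 2→9 ·f
i=4 'e': node 9→0 ·f
i=5 'b': node 0→0
i=6 'd': node 0→6
i=7 'c': node 6→9 ·f
i=8 'a': node 9→1 ·f
i=9 'e': node 1→2  emit P0@[8:9]
i=10 'b': node 2→0 ·f
i=11 'a': node 0→1
i=12 'd': node 1→3
i=13 'a': node 3→4
i=14 'e': node 4→5  emit P0@[13:14],P1@[11:14]
i=15 'c': node 5→9 ·f
i=16 'd': node 9→10
i=17 'b': node 10→11
i=18 'b': node 11→12
i=19 'e': node 12→13
i=20 'a': node 13→14  emit P3@[15:20]
i=21 'c': node 14→9 ·f
i=22 'd': node 9→10
i=23 'b': node 10→11
i=24 'b': node 11→12
i=25 'e': node 12→13
i=26 'a': node 13→14  emit P3@[21:26]
i=27 'a': node 14→1 ·f
i=28 'd': node 1→3
i=29 'a': node 3→4
i=30 'e': node 4→5  emit P0@[29:30],P1@[27:30]
i=31 'a': node 5→1 ·f
i=32 'd': node 1→3
i=33 'a': node 3→4
i=34 'e': node 4→5  emit P0@[33:34],P1@[31:34]
i=35 'd': node 5→6 ·f
i=36 'a': node 6→1 ·f
i=37 'd': node 1→3
i=38 'a': node 3→4
i=39 'e': node 4→5  emit P0@[38:39],P1@[36:39]
i=40 'a': node 5→1 ·f
i=41 'd': node 1→3
i=42 'e': node 3→7 ·f
i=43 'a': node 7→1 ·f
i=44 'd': node 1→3
i=45 'b': node 3→0 ·f
i=46 'c': node 0→9
i=47 'a': node 9→1 ·f
i=48 'a': node 1→1 ·f
i=49 'c': node 1→9 ·f
i=50 'd': node 9→10
i=51 'b': node 10→11
i=52 'b': node 11→12
i=53 'e': node 12→13
i=54 'a': node 13→14  emit P3@[49:54]
i=55 'a': node 14→1 ·f
i=56 'd': node 1→3
i=57 'a': node 3→4
i=58 'e': node 4→5  emit P0@[57:58],P1@[55:58]
i=59 'c': node 5→9 ·f
i=60 'b': node 9→0 ·f
i=61 'a': node 0→1
i=62 'a': node 1→1 ·f

Result: [[2,0],[9,0],[14,0],[14,1],[20,3],[26,3],[30,0],[30,1],[34,0],[34,1],[39,0],[39,1],[54,3],[58,0],[58,1]]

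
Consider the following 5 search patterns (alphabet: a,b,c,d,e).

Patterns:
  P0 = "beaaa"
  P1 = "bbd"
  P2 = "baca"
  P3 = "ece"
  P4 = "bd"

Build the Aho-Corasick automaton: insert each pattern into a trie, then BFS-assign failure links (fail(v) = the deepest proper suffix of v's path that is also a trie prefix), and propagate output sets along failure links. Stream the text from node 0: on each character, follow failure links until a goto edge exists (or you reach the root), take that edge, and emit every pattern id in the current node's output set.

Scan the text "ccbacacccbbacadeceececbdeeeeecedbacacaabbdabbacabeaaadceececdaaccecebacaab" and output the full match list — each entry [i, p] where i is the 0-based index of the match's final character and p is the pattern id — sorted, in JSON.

Construct AC machine:
Trie (insert patterns):
  n0 'ε': b→1 e→11
  n1 'b': a→8 b→6 d→14 e→2
  n2 'be': a→3
  n3 'bea': a→4
  n4 'beaa': a→5
  n5 'beaaa': ·  ←P0
  n6 'bb': d→7
  n7 'bbd': ·  ←P1
  n8 'ba': c→9
  n9 'bac': a→10
  n10 'baca': ·  ←P2
  n11 'e': c→12
  n12 'ec': e→13
  n13 'ece': ·  ←P3
  n14 'bd': ·  ←P4

BFS fail/out derivation:
  n1('b'): parent n0 fail=0; on 'b' 0 → fail=0;  out ∅∪∅=∅
  n11('e'): parent n0 fail=0; on 'e' 0 → fail=0;  out ∅∪∅=∅
  n2('be'): parent n1 fail=0; on 'e' 0 → fail=11;  out ∅∪∅=∅
  n6('bb'): parent n1 fail=0; on 'b' 0 → fail=1;  out ∅∪∅=∅
  n8('ba'): parent n1 fail=0; on 'a' 0 → fail=0;  out ∅∪∅=∅
  n12('ec'): parent n11 fail=0; on 'c' 0 → fail=0;  out ∅∪∅=∅
  n14('bd'): parent n1 fail=0; on 'd' 0 → fail=0;  out {4}∪∅={4}
  n3('bea'): parent n2 fail=11; on 'a' 11→0 → fail=0;  out ∅∪∅=∅
  n7('bbd'): parent n6 fail=1; on 'd' 1 → fail=14;  out {1}∪{4}={1,4}
  n9('bac'): parent n8 fail=0; on 'c' 0 → fail=0;  out ∅∪∅=∅
  n13('ece'): parent n12 fail=0; on 'e' 0 → fail=11;  out {3}∪∅={3}
  n4('beaa'): parent n3 fail=0; on 'a' 0 → fail=0;  out ∅∪∅=∅
  n10('baca'): parent n9 fail=0; on 'a' 0 → fail=0;  out {2}∪∅={2}
  n5('beaaa'): parent n4 fail=0; on 'a' 0 → fail=0;  out {0}∪∅={0}

Text stream:
[0] read 'c'  n0⇒n0
[1] read 'c'  n0⇒n0
[2] read 'b'  n0⇒n1
[3] read 'a'  n1⇒n8
[4] read 'c'  n8⇒n9
[5] read 'a'  n9⇒n10  ** P2@[2:5]
[6] read 'c'  n10⇒n0 (fail-walked)
[7] read 'c'  n0⇒n0
[8] read 'c'  n0⇒n0
[9] read 'b'  n0⇒n1
[10] read 'b'  n1⇒n6
[11] read 'a'  n6⇒n8 (fail-walked)
[12] read 'c'  n8⇒n9
[13] read 'a'  n9⇒n10  ** P2@[10:13]
[14] read 'd'  n10⇒n0 (fail-walked)
[15] read 'e'  n0⇒n11
[16] read 'c'  n11⇒n12
[17] read 'e'  n12⇒n13  ** P3@[15:17]
[18] read 'e'  n13⇒n11 (fail-walked)
[19] read 'c'  n11⇒n12
[20] read 'e'  n12⇒n13  ** P3@[18:20]
[21] read 'c'  n13⇒n12 (fail-walked)
[22] read 'b'  n12⇒n1 (fail-walked)
[23] read 'd'  n1⇒n14  ** P4@[22:23]
[24] read 'e'  n14⇒n11 (fail-walked)
[25] read 'e'  n11⇒n11 (fail-walked)
[26] read 'e'  n11⇒n11 (fail-walked)
[27] read 'e'  n11⇒n11 (fail-walked)
[28] read 'e'  n11⇒n11 (fail-walked)
[29] read 'c'  n11⇒n12
[30] read 'e'  n12⇒n13  ** P3@[28:30]
[31] read 'd'  n13⇒n0 (fail-walked)
[32] read 'b'  n0⇒n1
[33] read 'a'  n1⇒n8
[34] read 'c'  n8⇒n9
[35] read 'a'  n9⇒n10  ** P2@[32:35]
[36] read 'c'  n10⇒n0 (fail-walked)
[37] read 'a'  n0⇒n0
[38] read 'a'  n0⇒n0
[39] read 'b'  n0⇒n1
[40] read 'b'  n1⇒n6
[41] read 'd'  n6⇒n7  ** P1@[39:41],P4@[40:41]
[42] read 'a'  n7⇒n0 (fail-walked)
[43] read 'b'  n0⇒n1
[44] read 'b'  n1⇒n6
[45] read 'a'  n6⇒n8 (fail-walked)
[46] read 'c'  n8⇒n9
[47] read 'a'  n9⇒n10  ** P2@[44:47]
[48] read 'b'  n10⇒n1 (fail-walked)
[49] read 'e'  n1⇒n2
[50] read 'a'  n2⇒n3
[51] read 'a'  n3⇒n4
[52] read 'a'  n4⇒n5  ** P0@[48:52]
[53] read 'd'  n5⇒n0 (fail-walked)
[54] read 'c'  n0⇒n0
[55] read 'e'  n0⇒n11
[56] read 'e'  n11⇒n11 (fail-walked)
[57] read 'c'  n11⇒n12
[58] read 'e'  n12⇒n13  ** P3@[56:58]
[59] read 'c'  n13⇒n12 (fail-walked)
[60] read 'd'  n12⇒n0 (fail-walked)
[61] read 'a'  n0⇒n0
[62] read 'a'  n0⇒n0
[63] read 'c'  n0⇒n0
[64] read 'c'  n0⇒n0
[65] read 'e'  n0⇒n11
[66] read 'c'  n11⇒n12
[67] read 'e'  n12⇒n13  ** P3@[65:67]
[68] read 'b'  n13⇒n1 (fail-walked)
[69] read 'a'  n1⇒n8
[70] read 'c'  n8⇒n9
[71] read 'a'  n9⇒n10  ** P2@[68:71]
[72] read 'a'  n10⇒n0 (fail-walked)
[73] read 'b'  n0⇒n1

Result: [[5,2],[13,2],[17,3],[20,3],[23,4],[30,3],[35,2],[41,1],[41,4],[47,2],[52,0],[58,3],[67,3],[71,2]]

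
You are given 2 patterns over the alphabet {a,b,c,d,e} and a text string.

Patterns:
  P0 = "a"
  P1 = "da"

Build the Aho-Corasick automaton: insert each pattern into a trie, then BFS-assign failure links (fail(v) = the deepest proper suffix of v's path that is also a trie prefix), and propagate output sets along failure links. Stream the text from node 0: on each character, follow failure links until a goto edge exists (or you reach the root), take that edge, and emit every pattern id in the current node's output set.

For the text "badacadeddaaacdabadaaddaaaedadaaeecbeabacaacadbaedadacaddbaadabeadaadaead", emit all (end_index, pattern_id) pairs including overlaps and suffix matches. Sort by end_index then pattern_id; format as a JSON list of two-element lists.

Build:
Trie nodes:
  0='ε' goto a→1 d→2
  1='a' goto ·  ←P0
  2='d' goto a→3
  3='da' goto ·  ←P1

Failure links (BFS by depth):
  n1('a'): parent n0 fail=0; on 'a' 0 → fail=0;  out {0}∪∅={0}
  n2('d'): parent n0 fail=0; on 'd' 0 → fail=0;  out ∅∪∅=∅
  n3('da'): parent n2 fail=0; on 'a' 0 → fail=1;  out {1}∪{0}={0,1}

Scan:
pos 0 'b': at 0
pos 1 'a': at 1  → match P0@[1:1]
pos 2 'd': at 2 (via fail)
pos 3 'a': at 3  → match P0@[3:3],P1@[2:3]
pos 4 'c': at 0 (via fail)
pos 5 'a': at 1  → match P0@[5:5]
pos 6 'd': at 2 (via fail)
pos 7 'e': at 0 (via fail)
pos 8 'd': at 2
pos 9 'd': at 2 (via fail)
pos 10 'a': at 3  → match P0@[10:10],P1@[9:10]
pos 11 'a': at 1 (via fail)  → match P0@[11:11]
pos 12 'a': at 1 (via fail)  → match P0@[12:12]
pos 13 'c': at 0 (via fail)
pos 14 'd': at 2
pos 15 'a': at 3  → match P0@[15:15],P1@[14:15]
pos 16 'b': at 0 (via fail)
pos 17 'a': at 1  → match P0@[17:17]
pos 18 'd': at 2 (via fail)
pos 19 'a': at 3  → match P0@[19:19],P1@[18:19]
pos 20 'a': at 1 (via fail)  → match P0@[20:20]
pos 21 'd': at 2 (via fail)
pos 22 'd': at 2 (via fail)
pos 23 'a': at 3  → match P0@[23:23],P1@[22:23]
pos 24 'a': at 1 (via fail)  → match P0@[24:24]
pos 25 'a': at 1 (via fail)  → match P0@[25:25]
pos 26 'e': at 0 (via fail)
pos 27 'd': at 2
pos 28 'a': at 3  → match P0@[28:28],P1@[27:28]
pos 29 'd': at 2 (via fail)
pos 30 'a': at 3  → match P0@[30:30],P1@[29:30]
pos 31 'a': at 1 (via fail)  → match P0@[31:31]
pos 32 'e': at 0 (via fail)
pos 33 'e': at 0
pos 34 'c': at 0
pos 35 'b': at 0
pos 36 'e': at 0
pos 37 'a': at 1  → match P0@[37:37]
pos 38 'b': at 0 (via fail)
pos 39 'a': at 1  → match P0@[39:39]
pos 40 'c': at 0 (via fail)
pos 41 'a': at 1  → match P0@[41:41]
pos 42 'a': at 1 (via fail)  → match P0@[42:42]
pos 43 'c': at 0 (via fail)
pos 44 'a': at 1  → match P0@[44:44]
pos 45 'd': at 2 (via fail)
pos 46 'b': at 0 (via fail)
pos 47 'a': at 1  → match P0@[47:47]
pos 48 'e': at 0 (via fail)
pos 49 'd': at 2
pos 50 'a': at 3  → match P0@[50:50],P1@[49:50]
pos 51 'd': at 2 (via fail)
pos 52 'a': at 3  → match P0@[52:52],P1@[51:52]
pos 53 'c': at 0 (via fail)
pos 54 'a': at 1  → match P0@[54:54]
pos 55 'd': at 2 (via fail)
pos 56 'd': at 2 (via fail)
pos 57 'b': at 0 (via fail)
pos 58 'a': at 1  → match P0@[58:58]
pos 59 'a': at 1 (via fail)  → match P0@[59:59]
pos 60 'd': at 2 (via fail)
pos 61 'a': at 3  → match P0@[61:61],P1@[60:61]
pos 62 'b': at 0 (via fail)
pos 63 'e': at 0
pos 64 'a': at 1  → match P0@[64:64]
pos 65 'd': at 2 (via fail)
pos 66 'a': at 3  → match P0@[66:66],P1@[65:66]
pos 67 'a': at 1 (via fail)  → match P0@[67:67]
pos 68 'd': at 2 (via fail)
pos 69 'a': at 3  → match P0@[69:69],P1@[68:69]
pos 70 'e': at 0 (via fail)
pos 71 'a': at 1  → match P0@[71:71]
pos 72 'd': at 2 (via fail)

Result: [[1,0],[3,0],[3,1],[5,0],[10,0],[10,1],[11,0],[12,0],[15,0],[15,1],[17,0],[19,0],[19,1],[20,0],[23,0],[23,1],[24,0],[25,0],[28,0],[28,1],[30,0],[30,1],[31,0],[37,0],[39,0],[41,0],[42,0],[44,0],[47,0],[50,0],[50,1],[52,0],[52,1],[54,0],[58,0],[59,0],[61,0],[61,1],[64,0],[66,0],[66,1],[67,0],[69,0],[69,1],[71,0]]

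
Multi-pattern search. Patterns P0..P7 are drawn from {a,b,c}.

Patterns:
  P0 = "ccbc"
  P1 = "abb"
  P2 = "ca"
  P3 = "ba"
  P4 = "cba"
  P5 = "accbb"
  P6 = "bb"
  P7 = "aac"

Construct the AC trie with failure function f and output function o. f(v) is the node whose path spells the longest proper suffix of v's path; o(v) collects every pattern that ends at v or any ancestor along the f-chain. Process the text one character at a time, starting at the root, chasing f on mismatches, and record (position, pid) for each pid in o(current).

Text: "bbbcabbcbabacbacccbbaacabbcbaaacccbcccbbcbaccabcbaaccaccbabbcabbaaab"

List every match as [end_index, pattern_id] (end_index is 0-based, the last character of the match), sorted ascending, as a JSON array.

Build automaton:
Trie (insert patterns):
  n0 'ε': a→5 b→9 c→1
  n1 'c': a→8 b→11 c→2
  n2 'cc': b→3
  n3 'ccb': c→4
  n4 'ccbc': ·  ←P0
  n5 'a': a→18 b→6 c→13
  n6 'ab': b→7
  n7 'abb': ·  ←P1
  n8 'ca': ·  ←P2
  n9 'b': a→10 b→17
  n10 'ba': ·  ←P3
  n11 'cb': a→12
  n12 'cba': ·  ←P4
  n13 'ac': c→14
  n14 'acc': b→15
  n15 'accb': b→16
  n16 'accbb': ·  ←P5
  n17 'bb': ·  ←P6
  n18 'aa': c→19
  n19 'aac': ·  ←P7

Failure links (BFS by depth):
  fail(1) 'c': from fail(0)=0 chase 'c': 0 ⇒ 0;  out=∅∪out(0)=∅
  fail(5) 'a': from fail(0)=0 chase 'a': 0 ⇒ 0;  out=∅∪out(0)=∅
  fail(9) 'b': from fail(0)=0 chase 'b': 0 ⇒ 0;  out=∅∪out(0)=∅
  fail(2) 'cc': from fail(1)=0 chase 'c': 0 ⇒ 1;  out=∅∪out(1)=∅
  fail(6) 'ab': from fail(5)=0 chase 'b': 0 ⇒ 9;  out=∅∪out(9)=∅
  fail(8) 'ca': from fail(1)=0 chase 'a': 0 ⇒ 5;  out={2}∪out(5)={2}
  fail(10) 'ba': from fail(9)=0 chase 'a': 0 ⇒ 5;  out={3}∪out(5)={3}
  fail(11) 'cb': from fail(1)=0 chase 'b': 0 ⇒ 9;  out=∅∪out(9)=∅
  fail(13) 'ac': from fail(5)=0 chase 'c': 0 ⇒ 1;  out=∅∪out(1)=∅
  fail(17) 'bb': from fail(9)=0 chase 'b': 0 ⇒ 9;  out={6}∪out(9)={6}
  fail(18) 'aa': from fail(5)=0 chase 'a': 0 ⇒ 5;  out=∅∪out(5)=∅
  fail(3) 'ccb': from fail(2)=1 chase 'b': 1 ⇒ 11;  out=∅∪out(11)=∅
  fail(7) 'abb': from fail(6)=9 chase 'b': 9 ⇒ 17;  out={1}∪out(17)={1,6}
  fail(12) 'cba': from fail(11)=9 chase 'a': 9 ⇒ 10;  out={4}∪out(10)={3,4}
  fail(14) 'acc': from fail(13)=1 chase 'c': 1 ⇒ 2;  out=∅∪out(2)=∅
  fail(19) 'aac': from fail(18)=5 chase 'c': 5 ⇒ 13;  out={7}∪out(13)={7}
  fail(4) 'ccbc': from fail(3)=11 chase 'c': 11→9→0 ⇒ 1;  out={0}∪out(1)={0}
  fail(15) 'accb': from fail(14)=2 chase 'b': 2 ⇒ 3;  out=∅∪out(3)=∅
  fail(16) 'accbb': from fail(15)=3 chase 'b': 3→11→9 ⇒ 17;  out={5}∪out(17)={5,6}

Run:
i=0 'b': node 0→9
i=1 'b': node 9→17  ** P6@[0:1]
i=2 'b': node 17→17 (via fail)  ** P6@[1:2]
i=3 'c': node 17→1 (via fail)
i=4 'a': node 1→8  ** P2@[3:4]
i=5 'b': node 8→6 (via fail)
i=6 'b': node 6→7  ** P1@[4:6],P6@[5:6]
i=7 'c': node 7→1 (via fail)
i=8 'b': node 1→11
i=9 'a': node 11→12  ** P3@[8:9],P4@[7:9]
i=10 'b': node 12→6 (via fail)
i=11 'a': node 6→10 (via fail)  ** P3@[10:11]
i=12 'c': node 10→13 (via fail)
i=13 'b': node 13→11 (via fail)
i=14 'a': node 11→12  ** P3@[13:14],P4@[12:14]
i=15 'c': node 12→13 (via fail)
i=16 'c': node 13→14
i=17 'c': node 14→2 (via fail)
i=18 'b': node 2→3
i=19 'b': node 3→17 (via fail)  ** P6@[18:19]
i=20 'a': node 17→10 (via fail)  ** P3@[19:20]
i=21 'a': node 10→18 (via fail)
i=22 'c': node 18→19  ** P7@[20:22]
i=23 'a': node 19→8 (via fail)  ** P2@[22:23]
i=24 'b': node 8→6 (via fail)
i=25 'b': node 6→7  ** P1@[23:25],P6@[24:25]
i=26 'c': node 7→1 (via fail)
i=27 'b': node 1→11
i=28 'a': node 11→12  ** P3@[27:28],P4@[26:28]
i=29 'a': node 12→18 (via fail)
i=30 'a': node 18→18 (via fail)
i=31 'c': node 18→19  ** P7@[29:31]
i=32 'c': node 19→14 (via fail)
i=33 'c': node 14→2 (via fail)
i=34 'b': node 2→3
i=35 'c': node 3→4  ** P0@[32:35]
i=36 'c': node 4→2 (via fail)
i=37 'c': node 2→2 (via fail)
i=38 'b': node 2→3
i=39 'b': node 3→17 (via fail)  ** P6@[38:39]
i=40 'c': node 17→1 (via fail)
i=41 'b': node 1→11
i=42 'a': node 11→12  ** P3@[41:42],P4@[40:42]
i=43 'c': node 12→13 (via fail)
i=44 'c': node 13→14
i=45 'a': node 14→8 (via fail)  ** P2@[44:45]
i=46 'b': node 8→6 (via fail)
i=47 'c': node 6→1 (via fail)
i=48 'b': node 1→11
i=49 'a': node 11→12  ** P3@[48:49],P4@[47:49]
i=50 'a': node 12→18 (via fail)
i=51 'c': node 18→19  ** P7@[49:51]
i=52 'c': node 19→14 (via fail)
i=53 'a': node 14→8 (via fail)  ** P2@[52:53]
i=54 'c': node 8→13 (via fail)
i=55 'c': node 13→14
i=56 'b': node 14→15
i=57 'a': node 15→12 (via fail)  ** P3@[56:57],P4@[55:57]
i=58 'b': node 12→6 (via fail)
i=59 'b': node 6→7  ** P1@[57:59],P6@[58:59]
i=60 'c': node 7→1 (via fail)
i=61 'a': node 1→8  ** P2@[60:61]
i=62 'b': node 8→6 (via fail)
i=63 'b': node 6→7  ** P1@[61:63],P6@[62:63]
i=64 'a': node 7→10 (via fail)  ** P3@[63:64]
i=65 'a': node 10→18 (via fail)
i=66 'a': node 18→18 (via fail)
i=67 'b': node 18→6 (via fail)

All matches (sorted): [[1,6],[2,6],[4,2],[6,1],[6,6],[9,3],[9,4],[11,3],[14,3],[14,4],[19,6],[20,3],[22,7],[23,2],[25,1],[25,6],[28,3],[28,4],[31,7],[35,0],[39,6],[42,3],[42,4],[45,2],[49,3],[49,4],[51,7],[53,2],[57,3],[57,4],[59,1],[59,6],[61,2],[63,1],[63,6],[64,3]]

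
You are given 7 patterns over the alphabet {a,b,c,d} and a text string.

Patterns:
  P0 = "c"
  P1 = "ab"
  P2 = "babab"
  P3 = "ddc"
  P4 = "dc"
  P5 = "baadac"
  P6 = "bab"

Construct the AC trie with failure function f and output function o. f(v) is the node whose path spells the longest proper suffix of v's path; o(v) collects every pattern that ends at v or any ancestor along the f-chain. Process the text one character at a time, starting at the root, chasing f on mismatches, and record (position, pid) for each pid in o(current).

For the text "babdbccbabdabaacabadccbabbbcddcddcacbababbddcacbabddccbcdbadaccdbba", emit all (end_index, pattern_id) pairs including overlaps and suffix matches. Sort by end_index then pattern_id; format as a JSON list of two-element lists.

Construct AC machine:
Trie nodes:
  n0 'ε': a→2 b→4 c→1 d→9
  n1 'c': ·  [P0 ends]
  n2 'a': b→3
  n3 'ab': ·  [P1 ends]
  n4 'b': a→5
  n5 'ba': a→13 b→6
  n6 'bab': a→7  [P6 ends]
  n7 'baba': b→8
  n8 'babab': ·  [P2 ends]
  n9 'd': c→12 d→10
  n10 'dd': c→11
  n11 'ddc': ·  [P3 ends]
  n12 'dc': ·  [P4 ends]
  n13 'baa': d→14
  n14 'baad': a→15
  n15 'baada': c→16
  n16 'baadac': ·  [P5 ends]

BFS fail/out derivation:
  n1('c'): parent n0 fail=0; on 'c' 0 → fail=0;  out {0}∪∅={0}
  n2('a'): parent n0 fail=0; on 'a' 0 → fail=0;  out ∅∪∅=∅
  n4('b'): parent n0 fail=0; on 'b' 0 → fail=0;  out ∅∪∅=∅
  n9('d'): parent n0 fail=0; on 'd' 0 → fail=0;  out ∅∪∅=∅
  n3('ab'): parent n2 fail=0; on 'b' 0 → fail=4;  out {1}∪∅={1}
  n5('ba'): parent n4 fail=0; on 'a' 0 → fail=2;  out ∅∪∅=∅
  n10('dd'): parent n9 fail=0; on 'd' 0 → fail=9;  out ∅∪∅=∅
  n12('dc'): parent n9 fail=0; on 'c' 0 → fail=1;  out {4}∪{0}={0,4}
  n6('bab'): parent n5 fail=2; on 'b' 2 → fail=3;  out {6}∪{1}={1,6}
  n11('ddc'): parent n10 fail=9; on 'c' 9 → fail=12;  out {3}∪{0,4}={0,3,4}
  n13('baa'): parent n5 fail=2; on 'a' 2→0 → fail=2;  out ∅∪∅=∅
  n7('baba'): parent n6 fail=3; on 'a' 3→4 → fail=5;  out ∅∪∅=∅
  n14('baad'): parent n13 fail=2; on 'd' 2→0 → fail=9;  out ∅∪∅=∅
  n8('babab'): parent n7 fail=5; on 'b' 5 → fail=6;  out {2}∪{1,6}={1,2,6}
  n15('baada'): parent n14 fail=9; on 'a' 9→0 → fail=2;  out ∅∪∅=∅
  n16('baadac'): parent n15 fail=2; on 'c' 2→0 → fail=1;  out {5}∪{0}={0,5}

Text stream:
i=0 'b': node 0→4
i=1 'a': node 4→5
i=2 'b': node 5→6  emit P1@[1:2],P6@[0:2]
i=3 'd': node 6→9 (via fail)
i=4 'b': node 9→4 (via fail)
i=5 'c': node 4→1 (via fail)  emit P0@[5:5]
i=6 'c': node 1→1 (via fail)  emit P0@[6:6]
i=7 'b': node 1→4 (via fail)
i=8 'a': node 4→5
i=9 'b': node 5→6  emit P1@[8:9],P6@[7:9]
i=10 'd': node 6→9 (via fail)
i=11 'a': node 9→2 (via fail)
i=12 'b': node 2→3  emit P1@[11:12]
i=13 'a': node 3→5 (via fail)
i=14 'a': node 5→13
i=15 'c': node 13→1 (via fail)  emit P0@[15:15]
i=16 'a': node 1→2 (via fail)
i=17 'b': node 2→3  emit P1@[16:17]
i=18 'a': node 3→5 (via fail)
i=19 'd': node 5→9 (via fail)
i=20 'c': node 9→12  emit P0@[20:20],P4@[19:20]
i=21 'c': node 12→1 (via fail)  emit P0@[21:21]
i=22 'b': node 1→4 (via fail)
i=23 'a': node 4→5
i=24 'b': node 5→6  emit P1@[23:24],P6@[22:24]
i=25 'b': node 6→4 (via fail)
i=26 'b': node 4→4 (via fail)
i=27 'c': node 4→1 (via fail)  emit P0@[27:27]
i=28 'd': node 1→9 (via fail)
i=29 'd': node 9→10
i=30 'c': node 10→11  emit P0@[30:30],P3@[28:30],P4@[29:30]
i=31 'd': node 11→9 (via fail)
i=32 'd': node 9→10
i=33 'c': node 10→11  emit P0@[33:33],P3@[31:33],P4@[32:33]
i=34 'a': node 11→2 (via fail)
i=35 'c': node 2→1 (via fail)  emit P0@[35:35]
i=36 'b': node 1→4 (via fail)
i=37 'a': node 4→5
i=38 'b': node 5→6  emit P1@[37:38],P6@[36:38]
i=39 'a': node 6→7
i=40 'b': node 7→8  emit P1@[39:40],P2@[36:40],P6@[38:40]
i=41 'b': node 8→4 (via fail)
i=42 'd': node 4→9 (via fail)
i=43 'd': node 9→10
i=44 'c': node 10→11  emit P0@[44:44],P3@[42:44],P4@[43:44]
i=45 'a': node 11→2 (via fail)
i=46 'c': node 2→1 (via fail)  emit P0@[46:46]
i=47 'b': node 1→4 (via fail)
i=48 'a': node 4→5
i=49 'b': node 5→6  emit P1@[48:49],P6@[47:49]
i=50 'd': node 6→9 (via fail)
i=51 'd': node 9→10
i=52 'c': node 10→11  emit P0@[52:52],P3@[50:52],P4@[51:52]
i=53 'c': node 11→1 (via fail)  emit P0@[53:53]
i=54 'b': node 1→4 (via fail)
i=55 'c': node 4→1 (via fail)  emit P0@[55:55]
i=56 'd': node 1→9 (via fail)
i=57 'b': node 9→4 (via fail)
i=58 'a': node 4→5
i=59 'd': node 5→9 (via fail)
i=60 'a': node 9→2 (via fail)
i=61 'c': node 2→1 (via fail)  emit P0@[61:61]
i=62 'c': node 1→1 (via fail)  emit P0@[62:62]
i=63 'd': node 1→9 (via fail)
i=64 'b': node 9→4 (via fail)
i=65 'b': node 4→4 (via fail)
i=66 'a': node 4→5

All matches (sorted): [[2,1],[2,6],[5,0],[6,0],[9,1],[9,6],[12,1],[15,0],[17,1],[20,0],[20,4],[21,0],[24,1],[24,6],[27,0],[30,0],[30,3],[30,4],[33,0],[33,3],[33,4],[35,0],[38,1],[38,6],[40,1],[40,2],[40,6],[44,0],[44,3],[44,4],[46,0],[49,1],[49,6],[52,0],[52,3],[52,4],[53,0],[55,0],[61,0],[62,0]]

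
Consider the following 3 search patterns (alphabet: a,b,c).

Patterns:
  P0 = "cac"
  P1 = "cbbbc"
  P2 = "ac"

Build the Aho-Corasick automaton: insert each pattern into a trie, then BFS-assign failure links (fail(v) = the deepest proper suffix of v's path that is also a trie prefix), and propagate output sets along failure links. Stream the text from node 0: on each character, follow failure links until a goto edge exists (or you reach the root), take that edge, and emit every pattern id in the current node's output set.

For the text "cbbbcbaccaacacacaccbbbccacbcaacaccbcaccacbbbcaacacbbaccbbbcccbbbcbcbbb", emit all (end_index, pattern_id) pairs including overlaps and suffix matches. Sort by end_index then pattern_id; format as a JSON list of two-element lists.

Construct AC machine:
Trie nodes:
  n0 'ε': a→8 c→1
  n1 'c': a→2 b→4
  n2 'ca': c→3
  n3 'cac': ·  [P0 ends]
  n4 'cb': b→5
  n5 'cbb': b→6
  n6 'cbbb': c→7
  n7 'cbbbc': ·  [P1 ends]
  n8 'a': c→9
  n9 'ac': ·  [P2 ends]

Failure links (BFS by depth):
  fail(1) 'c': from fail(0)=0 chase 'c': 0 ⇒ 0;  out=∅∪out(0)=∅
  fail(8) 'a': from fail(0)=0 chase 'a': 0 ⇒ 0;  out=∅∪out(0)=∅
  fail(2) 'ca': from fail(1)=0 chase 'a': 0 ⇒ 8;  out=∅∪out(8)=∅
  fail(4) 'cb': from fail(1)=0 chase 'b': 0 ⇒ 0;  out=∅∪out(0)=∅
  fail(9) 'ac': from fail(8)=0 chase 'c': 0 ⇒ 1;  out={2}∪out(1)={2}
  fail(3) 'cac': from fail(2)=8 chase 'c': 8 ⇒ 9;  out={0}∪out(9)={0,2}
  fail(5) 'cbb': from fail(4)=0 chase 'b': 0 ⇒ 0;  out=∅∪out(0)=∅
  fail(6) 'cbbb': from fail(5)=0 chase 'b': 0 ⇒ 0;  out=∅∪out(0)=∅
  fail(7) 'cbbbc': from fail(6)=0 chase 'c': 0 ⇒ 1;  out={1}∪out(1)={1}

Run:
[0] read 'c'  n0⇒n1
[1] read 'b'  n1⇒n4
[2] read 'b'  n4⇒n5
[3] read 'b'  n5⇒n6
[4] read 'c'  n6⇒n7  emit P1@[0:4]
[5] read 'b'  n7⇒n4 (fail-walked)
[6] read 'a'  n4⇒n8 (fail-walked)
[7] read 'c'  n8⇒n9  emit P2@[6:7]
[8] read 'c'  n9⇒n1 (fail-walked)
[9] read 'a'  n1⇒n2
[10] read 'a'  n2⇒n8 (fail-walked)
[11] read 'c'  n8⇒n9  emit P2@[10:11]
[12] read 'a'  n9⇒n2 (fail-walked)
[13] read 'c'  n2⇒n3  emit P0@[11:13],P2@[12:13]
[14] read 'a'  n3⇒n2 (fail-walked)
[15] read 'c'  n2⇒n3  emit P0@[13:15],P2@[14:15]
[16] read 'a'  n3⇒n2 (fail-walked)
[17] read 'c'  n2⇒n3  emit P0@[15:17],P2@[16:17]
[18] read 'c'  n3⇒n1 (fail-walked)
[19] read 'b'  n1⇒n4
[20] read 'b'  n4⇒n5
[21] read 'b'  n5⇒n6
[22] read 'c'  n6⇒n7  emit P1@[18:22]
[23] read 'c'  n7⇒n1 (fail-walked)
[24] read 'a'  n1⇒n2
[25] read 'c'  n2⇒n3  emit P0@[23:25],P2@[24:25]
[26] read 'b'  n3⇒n4 (fail-walked)
[27] read 'c'  n4⇒n1 (fail-walked)
[28] read 'a'  n1⇒n2
[29] read 'a'  n2⇒n8 (fail-walked)
[30] read 'c'  n8⇒n9  emit P2@[29:30]
[31] read 'a'  n9⇒n2 (fail-walked)
[32] read 'c'  n2⇒n3  emit P0@[30:32],P2@[31:32]
[33] read 'c'  n3⇒n1 (fail-walked)
[34] read 'b'  n1⇒n4
[35] read 'c'  n4⇒n1 (fail-walked)
[36] read 'a'  n1⇒n2
[37] read 'c'  n2⇒n3  emit P0@[35:37],P2@[36:37]
[38] read 'c'  n3⇒n1 (fail-walked)
[39] read 'a'  n1⇒n2
[40] read 'c'  n2⇒n3  emit P0@[38:40],P2@[39:40]
[41] read 'b'  n3⇒n4 (fail-walked)
[42] read 'b'  n4⇒n5
[43] read 'b'  n5⇒n6
[44] read 'c'  n6⇒n7  emit P1@[40:44]
[45] read 'a'  n7⇒n2 (fail-walked)
[46] read 'a'  n2⇒n8 (fail-walked)
[47] read 'c'  n8⇒n9  emit P2@[46:47]
[48] read 'a'  n9⇒n2 (fail-walked)
[49] read 'c'  n2⇒n3  emit P0@[47:49],P2@[48:49]
[50] read 'b'  n3⇒n4 (fail-walked)
[51] read 'b'  n4⇒n5
[52] read 'a'  n5⇒n8 (fail-walked)
[53] read 'c'  n8⇒n9  emit P2@[52:53]
[54] read 'c'  n9⇒n1 (fail-walked)
[55] read 'b'  n1⇒n4
[56] read 'b'  n4⇒n5
[57] read 'b'  n5⇒n6
[58] read 'c'  n6⇒n7  emit P1@[54:58]
[59] read 'c'  n7⇒n1 (fail-walked)
[60] read 'c'  n1⇒n1 (fail-walked)
[61] read 'b'  n1⇒n4
[62] read 'b'  n4⇒n5
[63] read 'b'  n5⇒n6
[64] read 'c'  n6⇒n7  emit P1@[60:64]
[65] read 'b'  n7⇒n4 (fail-walked)
[66] read 'c'  n4⇒n1 (fail-walked)
[67] read 'b'  n1⇒n4
[68] read 'b'  n4⇒n5
[69] read 'b'  n5⇒n6

Result: [[4,1],[7,2],[11,2],[13,0],[13,2],[15,0],[15,2],[17,0],[17,2],[22,1],[25,0],[25,2],[30,2],[32,0],[32,2],[37,0],[37,2],[40,0],[40,2],[44,1],[47,2],[49,0],[49,2],[53,2],[58,1],[64,1]]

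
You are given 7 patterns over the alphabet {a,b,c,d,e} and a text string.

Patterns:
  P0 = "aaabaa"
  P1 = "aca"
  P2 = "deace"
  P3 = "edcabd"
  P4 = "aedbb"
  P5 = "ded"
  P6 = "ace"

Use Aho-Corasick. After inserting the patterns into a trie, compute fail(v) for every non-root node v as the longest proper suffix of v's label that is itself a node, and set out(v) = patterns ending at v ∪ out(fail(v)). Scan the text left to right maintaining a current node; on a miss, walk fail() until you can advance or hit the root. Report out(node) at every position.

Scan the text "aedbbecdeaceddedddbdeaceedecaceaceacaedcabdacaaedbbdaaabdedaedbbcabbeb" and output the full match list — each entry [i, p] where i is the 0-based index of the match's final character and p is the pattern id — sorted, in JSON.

Build automaton:
Trie (insert patterns):
  0='ε' goto a→1 d→9 e→14
  1='a' goto a→2 c→7 e→20
  2='aa' goto a→3
  3='aaa' goto b→4
  4='aaab' goto a→5
  5='aaaba' goto a→6
  6='aaabaa' goto ·  [P0 ends]
  7='ac' goto a→8 e→25
  8='aca' goto ·  [P1 ends]
  9='d' goto e→10
  10='de' goto a→11 d→24
  11='dea' goto c→12
  12='deac' goto e→13
  13='deace' goto ·  [P2 ends]
  14='e' goto d→15
  15='ed' goto c→16
  16='edc' goto a→17
  17='edca' goto b→18
  18='edcab' goto d→19
  19='edcabd' goto ·  [P3 ends]
  20='ae' goto d→21
  21='aed' goto b→22
  22='aedb' goto b→23
  23='aedbb' goto ·  [P4 ends]
  24='ded' goto ·  [P5 ends]
  25='ace' goto ·  [P6 ends]

Failure links (BFS by depth):
  fail(1) 'a': from fail(0)=0 chase 'a': 0 ⇒ 0;  out=∅∪out(0)=∅
  fail(9) 'd': from fail(0)=0 chase 'd': 0 ⇒ 0;  out=∅∪out(0)=∅
  fail(14) 'e': from fail(0)=0 chase 'e': 0 ⇒ 0;  out=∅∪out(0)=∅
  fail(2) 'aa': from fail(1)=0 chase 'a': 0 ⇒ 1;  out=∅∪out(1)=∅
  fail(7) 'ac': from fail(1)=0 chase 'c': 0 ⇒ 0;  out=∅∪out(0)=∅
  fail(10) 'de': from fail(9)=0 chase 'e': 0 ⇒ 14;  out=∅∪out(14)=∅
  fail(15) 'ed': from fail(14)=0 chase 'd': 0 ⇒ 9;  out=∅∪out(9)=∅
  fail(20) 'ae': from fail(1)=0 chase 'e': 0 ⇒ 14;  out=∅∪out(14)=∅
  fail(3) 'aaa': from fail(2)=1 chase 'a': 1 ⇒ 2;  out=∅∪out(2)=∅
  fail(8) 'aca': from fail(7)=0 chase 'a': 0 ⇒ 1;  out={1}∪out(1)={1}
  fail(11) 'dea': from fail(10)=14 chase 'a': 14→0 ⇒ 1;  out=∅∪out(1)=∅
  fail(16) 'edc': from fail(15)=9 chase 'c': 9→0 ⇒ 0;  out=∅∪out(0)=∅
  fail(21) 'aed': from fail(20)=14 chase 'd': 14 ⇒ 15;  out=∅∪out(15)=∅
  fail(24) 'ded': from fail(10)=14 chase 'd': 14 ⇒ 15;  out={5}∪out(15)={5}
  fail(25) 'ace': from fail(7)=0 chase 'e': 0 ⇒ 14;  out={6}∪out(14)={6}
  fail(4) 'aaab': from fail(3)=2 chase 'b': 2→1→0 ⇒ 0;  out=∅∪out(0)=∅
  fail(12) 'deac': from fail(11)=1 chase 'c': 1 ⇒ 7;  out=∅∪out(7)=∅
  fail(17) 'edca': from fail(16)=0 chase 'a': 0 ⇒ 1;  out=∅∪out(1)=∅
  fail(22) 'aedb': from fail(21)=15 chase 'b': 15→9→0 ⇒ 0;  out=∅∪out(0)=∅
  fail(5) 'aaaba': from fail(4)=0 chase 'a': 0 ⇒ 1;  out=∅∪out(1)=∅
  fail(13) 'deace': from fail(12)=7 chase 'e': 7 ⇒ 25;  out={2}∪out(25)={2,6}
  fail(18) 'edcab': from fail(17)=1 chase 'b': 1→0 ⇒ 0;  out=∅∪out(0)=∅
  fail(23) 'aedbb': from fail(22)=0 chase 'b': 0 ⇒ 0;  out={4}∪out(0)={4}
  fail(6) 'aaabaa': from fail(5)=1 chase 'a': 1 ⇒ 2;  out={0}∪out(2)={0}
  fail(19) 'edcabd': from fail(18)=0 chase 'd': 0 ⇒ 9;  out={3}∪out(9)={3}

Run:
pos 0 'a': at 1
pos 1 'e': at 20
pos 2 'd': at 21
pos 3 'b': at 22
pos 4 'b': at 23  → match P4@[0:4]
pos 5 'e': at 14 (fail-walked)
pos 6 'c': at 0 (fail-walked)
pos 7 'd': at 9
pos 8 'e': at 10
pos 9 'a': at 11
pos 10 'c': at 12
pos 11 'e': at 13  → match P2@[7:11],P6@[9:11]
pos 12 'd': at 15 (fail-walked)
pos 13 'd': at 9 (fail-walked)
pos 14 'e': at 10
pos 15 'd': at 24  → match P5@[13:15]
pos 16 'd': at 9 (fail-walked)
pos 17 'd': at 9 (fail-walked)
pos 18 'b': at 0 (fail-walked)
pos 19 'd': at 9
pos 20 'e': at 10
pos 21 'a': at 11
pos 22 'c': at 12
pos 23 'e': at 13  → match P2@[19:23],P6@[21:23]
pos 24 'e': at 14 (fail-walked)
pos 25 'd': at 15
pos 26 'e': at 10 (fail-walked)
pos 27 'c': at 0 (fail-walked)
pos 28 'a': at 1
pos 29 'c': at 7
pos 30 'e': at 25  → match P6@[28:30]
pos 31 'a': at 1 (fail-walked)
pos 32 'c': at 7
pos 33 'e': at 25  → match P6@[31:33]
pos 34 'a': at 1 (fail-walked)
pos 35 'c': at 7
pos 36 'a': at 8  → match P1@[34:36]
pos 37 'e': at 20 (fail-walked)
pos 38 'd': at 21
pos 39 'c': at 16 (fail-walked)
pos 40 'a': at 17
pos 41 'b': at 18
pos 42 'd': at 19  → match P3@[37:42]
pos 43 'a': at 1 (fail-walked)
pos 44 'c': at 7
pos 45 'a': at 8  → match P1@[43:45]
pos 46 'a': at 2 (fail-walked)
pos 47 'e': at 20 (fail-walked)
pos 48 'd': at 21
pos 49 'b': at 22
pos 50 'b': at 23  → match P4@[46:50]
pos 51 'd': at 9 (fail-walked)
pos 52 'a': at 1 (fail-walked)
pos 53 'a': at 2
pos 54 'a': at 3
pos 55 'b': at 4
pos 56 'd': at 9 (fail-walked)
pos 57 'e': at 10
pos 58 'd': at 24  → match P5@[56:58]
pos 59 'a': at 1 (fail-walked)
pos 60 'e': at 20
pos 61 'd': at 21
pos 62 'b': at 22
pos 63 'b': at 23  → match P4@[59:63]
pos 64 'c': at 0 (fail-walked)
pos 65 'a': at 1
pos 66 'b': at 0 (fail-walked)
pos 67 'b': at 0
pos 68 'e': at 14
pos 69 'b': at 0 (fail-walked)

Matches: [[4,4],[11,2],[11,6],[15,5],[23,2],[23,6],[30,6],[33,6],[36,1],[42,3],[45,1],[50,4],[58,5],[63,4]]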